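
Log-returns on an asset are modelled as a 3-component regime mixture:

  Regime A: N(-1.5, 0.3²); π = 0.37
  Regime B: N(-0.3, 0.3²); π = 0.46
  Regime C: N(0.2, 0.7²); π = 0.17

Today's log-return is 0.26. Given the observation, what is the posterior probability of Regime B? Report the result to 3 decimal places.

0.526

P(component k | x) = π_k·f_k(x) / marginal(x), where marginal(x) = Σ_j π_j·f_j(x).
Component likelihoods at x = 0.26:
  L_A = 4.46749e-08
  L_B = 0.23289
  L_C = 0.567828
Prior × likelihood for each component:
  π_A·L_A = 0.37 × 4.46749e-08 = 1.65297e-08
  π_B·L_B = 0.46 × 0.23289 = 0.10713
  π_C·L_C = 0.17 × 0.567828 = 0.0965307
Evidence: 1.65297e-08 + 0.10713 + 0.0965307 = 0.20366
P(Regime B | 0.26) ≈ 0.526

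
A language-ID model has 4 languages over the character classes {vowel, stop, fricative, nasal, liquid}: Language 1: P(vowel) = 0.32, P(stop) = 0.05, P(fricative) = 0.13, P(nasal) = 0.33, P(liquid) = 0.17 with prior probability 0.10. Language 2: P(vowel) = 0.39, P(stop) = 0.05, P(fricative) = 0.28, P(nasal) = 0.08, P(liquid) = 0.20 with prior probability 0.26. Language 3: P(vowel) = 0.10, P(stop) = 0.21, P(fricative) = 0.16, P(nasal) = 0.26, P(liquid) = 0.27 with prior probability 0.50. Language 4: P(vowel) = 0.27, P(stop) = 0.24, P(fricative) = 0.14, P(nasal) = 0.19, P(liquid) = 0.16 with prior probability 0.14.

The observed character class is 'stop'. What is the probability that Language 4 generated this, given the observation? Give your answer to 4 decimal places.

0.2146

The responsibility of component k is π_k f_k(x) divided by Σ_j π_j f_j(x).
Evaluate each component's likelihood at the observed value:
  p_1 = P(stop | comp) = 0.05
  p_2 = P(stop | comp) = 0.05
  p_3 = P(stop | comp) = 0.21
  p_4 = P(stop | comp) = 0.24
Weight by the priors:
  π_1·p_1 = 0.10 × 0.05 = 0.005
  π_2·p_2 = 0.26 × 0.05 = 0.013
  π_3·p_3 = 0.50 × 0.21 = 0.105
  π_4·p_4 = 0.14 × 0.24 = 0.0336
Marginal: 0.005 + 0.013 + 0.105 + 0.0336 = 0.1566
Responsibility of Language 4: 0.0336 / 0.1566 ≈ 0.2146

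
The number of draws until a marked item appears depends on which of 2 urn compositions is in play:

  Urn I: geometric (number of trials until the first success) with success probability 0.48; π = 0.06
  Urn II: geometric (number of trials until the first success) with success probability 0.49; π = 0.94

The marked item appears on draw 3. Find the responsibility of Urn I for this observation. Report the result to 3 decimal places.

0.061

P(component k | x) = π_k·f_k(x) / marginal(x), where marginal(x) = Σ_j π_j·f_j(x).
Evaluate each component's likelihood at the observed value:
  f_I = 0.48·(1−0.48)^2 = 0.48·0.2704 = 0.129792
  f_II = 0.49·(1−0.49)^2 = 0.49·0.2601 = 0.127449
Unnormalised posteriors:
  π_I·f_I = 0.06 × 0.129792 = 0.00778752
  π_II·f_II = 0.94 × 0.127449 = 0.119802
Denominator: 0.00778752 + 0.119802 = 0.12759
P(Urn I | the observation) = 0.00778752 / 0.12759 ≈ 0.061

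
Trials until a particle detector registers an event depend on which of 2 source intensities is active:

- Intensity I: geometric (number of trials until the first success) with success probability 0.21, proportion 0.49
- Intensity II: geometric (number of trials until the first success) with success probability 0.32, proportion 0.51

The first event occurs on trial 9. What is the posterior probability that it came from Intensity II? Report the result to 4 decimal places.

0.3234

P(component k | x) = P(Z=k)·f_k(x) / marginal(x), where marginal(x) = Σ_j P(Z=j)·f_j(x).
Component likelihoods at x = 9:
  f_I = 0.0318593
  f_II = 0.0146292
Unnormalised posteriors:
  P(Z=I)·f_I = 0.49 × 0.0318593 = 0.015611
  P(Z=II)·f_II = 0.51 × 0.0146292 = 0.0074609
Evidence: 0.015611 + 0.0074609 = 0.023072
Responsibility of Intensity II: 0.0074609 / 0.023072 ≈ 0.3234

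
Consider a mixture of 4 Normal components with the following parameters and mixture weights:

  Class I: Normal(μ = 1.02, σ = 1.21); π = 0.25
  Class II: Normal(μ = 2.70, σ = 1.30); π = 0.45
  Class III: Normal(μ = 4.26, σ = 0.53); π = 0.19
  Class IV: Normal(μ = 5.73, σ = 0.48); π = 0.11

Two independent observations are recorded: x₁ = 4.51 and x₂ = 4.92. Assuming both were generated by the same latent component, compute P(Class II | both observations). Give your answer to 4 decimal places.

0.0766

P(component k | x) = π_k·f_k(x) / marginal(x), where marginal(x) = Σ_j π_j·f_j(x).
Since both observations come from the same component, the likelihood for component k is f_k(x₁)·f_k(x₂).
  f_I = [(1/(1.21·√(2π)))·exp(−(4.51−1.02)²/(2·1.21²)) = 0.329704·exp(-4.15959) = 0.00514801] × [0.0018292] = 9.41674e-06
  f_II = [(1/(1.30·√(2π)))·exp(−(4.51−2.70)²/(2·1.30²)) = 0.306879·exp(-0.96926) = 0.116419] × [0.0714034] = 0.00831269
  f_III = [(1/(0.53·√(2π)))·exp(−(4.51−4.26)²/(2·0.53²)) = 0.752721·exp(-0.11125) = 0.673471] × [0.346655] = 0.233462
  f_IV = [(1/(0.48·√(2π)))·exp(−(4.51−5.73)²/(2·0.48²)) = 0.831130·exp(-3.23003) = 0.0328763] × [0.200128] = 0.00657947
Prior × likelihood for each component:
  π_I·f_I = 0.25 × 9.41674e-06 = 2.35419e-06
  π_II·f_II = 0.45 × 0.00831269 = 0.00374071
  π_III·f_III = 0.19 × 0.233462 = 0.0443578
  π_IV·f_IV = 0.11 × 0.00657947 = 0.000723741
Normaliser: 2.35419e-06 + 0.00374071 + 0.0443578 + 0.000723741 = 0.0488246
P(Class II | data) ≈ 0.0766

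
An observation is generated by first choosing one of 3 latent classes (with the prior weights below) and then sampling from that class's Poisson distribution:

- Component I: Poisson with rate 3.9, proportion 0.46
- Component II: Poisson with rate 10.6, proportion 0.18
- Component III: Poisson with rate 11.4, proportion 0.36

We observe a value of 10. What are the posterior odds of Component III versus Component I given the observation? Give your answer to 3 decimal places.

19.712

The posterior odds equal the prior odds times the likelihood ratio: (P(Z=i)/P(Z=j))·(f_i(x)/f_j(x)).
Evaluate each component's likelihood at the observed value:
  f_I = e^(−3.9)·3.9^10/10! = 0.00454082
  f_II = e^(−10.6)·10.6^10/10! = 0.122963
  f_III = e^(−11.4)·11.4^10/10! = 0.114374
Posterior odds = (P(Z=III)·f_III) / (P(Z=I)·f_I) = (0.36·0.114374) / (0.46·0.00454082) = 0.0411747 / 0.00208878 ≈ 19.712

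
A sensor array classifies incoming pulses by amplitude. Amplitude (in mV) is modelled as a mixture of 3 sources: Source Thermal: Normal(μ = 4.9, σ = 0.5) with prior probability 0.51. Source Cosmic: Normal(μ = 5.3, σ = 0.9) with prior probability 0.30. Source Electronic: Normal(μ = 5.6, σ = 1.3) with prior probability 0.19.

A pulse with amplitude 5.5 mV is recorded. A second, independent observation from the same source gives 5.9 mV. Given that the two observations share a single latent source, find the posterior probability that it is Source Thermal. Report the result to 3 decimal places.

0.252

By Bayes' theorem, P(k | x) = π_k f_k(x) / Σ_j π_j f_j(x).
Since both observations come from the same component, the likelihood for component k is f_k(x₁)·f_k(x₂).
  L_Thermal = [(1/(0.5·√(2π)))·exp(−(5.5−4.9)²/(2·0.5²)) = 0.797885·exp(-0.72000) = 0.388372] × [0.107982] = 0.0419372
  L_Cosmic = [(1/(0.9·√(2π)))·exp(−(5.5−5.3)²/(2·0.9²)) = 0.443269·exp(-0.02469) = 0.432458] × [0.354942] = 0.153498
  L_Electronic = [(1/(1.3·√(2π)))·exp(−(5.5−5.6)²/(2·1.3²)) = 0.306879·exp(-0.00296) = 0.305972] × [0.298815] = 0.0914291
Multiply by the mixture weights:
  π_Thermal·L_Thermal = 0.51 × 0.0419372 = 0.021388
  π_Cosmic·L_Cosmic = 0.30 × 0.153498 = 0.0460493
  π_Electronic·L_Electronic = 0.19 × 0.0914291 = 0.0173715
Marginal: 0.021388 + 0.0460493 + 0.0173715 = 0.0848088
P(Source Thermal | data) = 0.021388 / 0.0848088 ≈ 0.252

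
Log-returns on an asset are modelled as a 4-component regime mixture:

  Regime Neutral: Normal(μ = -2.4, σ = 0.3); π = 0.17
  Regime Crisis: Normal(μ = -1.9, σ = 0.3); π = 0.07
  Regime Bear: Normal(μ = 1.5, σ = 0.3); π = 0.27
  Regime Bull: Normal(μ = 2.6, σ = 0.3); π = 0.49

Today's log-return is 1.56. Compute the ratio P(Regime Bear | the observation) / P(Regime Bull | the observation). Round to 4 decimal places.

219.8412

Posterior odds = (P(Z=i) f_i(x)) / (P(Z=j) f_j(x)); the normalising sum cancels.
Normal densities:
  L_Neutral = 1.94113e-38
  L_Crisis = 1.73518e-29
  L_Bear = 1.30348
  L_Bull = 0.00326709
Odds = (0.27/0.49) × (1.30348/0.00326709) = 0.55102 × 398.971 ≈ 219.8412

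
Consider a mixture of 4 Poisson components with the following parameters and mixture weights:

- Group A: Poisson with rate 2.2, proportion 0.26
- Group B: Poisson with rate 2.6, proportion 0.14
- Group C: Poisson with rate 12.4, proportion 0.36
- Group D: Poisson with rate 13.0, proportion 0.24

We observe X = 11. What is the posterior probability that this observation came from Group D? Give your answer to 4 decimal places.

0.3808

Apply Bayes' rule: the posterior for each component is proportional to its prior times its likelihood at x.
Poisson probabilities:
  f_A = e^(−2.2)·2.2^11/11! = 1.62198e-05
  f_B = e^(−2.6)·2.6^11/11! = 6.82945e-05
  f_C = e^(−12.4)·12.4^11/11! = 0.109959
  f_D = e^(−13.0)·13.0^11/11! = 0.101483
Prior × likelihood for each component:
  π_A·f_A = 0.26 × 1.62198e-05 = 4.21715e-06
  π_B·f_B = 0.14 × 6.82945e-05 = 9.56122e-06
  π_C·f_C = 0.36 × 0.109959 = 0.0395853
  π_D·f_D = 0.24 × 0.101483 = 0.0243559
Sum: 4.21715e-06 + 9.56122e-06 + 0.0395853 + 0.0243559 = 0.063955
Responsibility of Group D: 0.0243559 / 0.063955 ≈ 0.3808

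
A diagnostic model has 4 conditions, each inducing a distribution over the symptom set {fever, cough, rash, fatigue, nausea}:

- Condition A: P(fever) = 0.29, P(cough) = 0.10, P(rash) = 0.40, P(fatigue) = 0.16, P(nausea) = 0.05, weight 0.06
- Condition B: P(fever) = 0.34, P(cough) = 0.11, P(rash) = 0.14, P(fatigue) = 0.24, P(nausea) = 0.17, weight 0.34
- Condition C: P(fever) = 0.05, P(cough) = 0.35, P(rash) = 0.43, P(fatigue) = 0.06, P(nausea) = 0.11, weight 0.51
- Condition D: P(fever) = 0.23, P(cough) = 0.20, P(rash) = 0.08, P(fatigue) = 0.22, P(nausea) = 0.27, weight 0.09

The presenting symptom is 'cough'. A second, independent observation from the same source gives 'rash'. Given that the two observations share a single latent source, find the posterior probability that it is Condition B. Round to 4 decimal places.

Posterior ∝ prior × likelihood, so P(k | x) ∝ π_k f_k(x); normalise over all components.
Since both observations come from the same component, the likelihood for component k is f_k(x₁)·f_k(x₂).
  p_A = [0.1] × [0.4] = 0.04
  p_B = [0.11] × [0.14] = 0.0154
  p_C = [0.35] × [0.43] = 0.1505
  p_D = [0.2] × [0.08] = 0.016
Multiply by the mixture weights:
  π_A·p_A = 0.06 × 0.04 = 0.0024
  π_B·p_B = 0.34 × 0.0154 = 0.005236
  π_C·p_C = 0.51 × 0.1505 = 0.076755
  π_D·p_D = 0.09 × 0.016 = 0.00144
Marginal: 0.0024 + 0.005236 + 0.076755 + 0.00144 = 0.085831
P(Condition B | data) = 0.005236 / 0.085831 ≈ 0.0610

0.0610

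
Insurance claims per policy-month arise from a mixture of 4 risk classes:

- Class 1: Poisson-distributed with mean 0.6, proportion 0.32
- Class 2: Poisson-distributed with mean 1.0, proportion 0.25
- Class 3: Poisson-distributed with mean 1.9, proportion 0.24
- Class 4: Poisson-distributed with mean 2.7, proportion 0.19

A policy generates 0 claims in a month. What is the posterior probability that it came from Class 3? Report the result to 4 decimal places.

0.1135

By Bayes' theorem, P(k | x) = P(Z=k) f_k(x) / Σ_j P(Z=j) f_j(x).
Evaluate each component's likelihood at the observed value:
  f_1 = 0.548812
  f_2 = 0.367879
  f_3 = 0.149569
  f_4 = 0.0672055
Weight by the priors:
  P(Z=1)·f_1 = 0.32 × 0.548812 = 0.17562
  P(Z=2)·f_2 = 0.25 × 0.367879 = 0.0919699
  P(Z=3)·f_3 = 0.24 × 0.149569 = 0.0358965
  P(Z=4)·f_4 = 0.19 × 0.0672055 = 0.012769
Normaliser: 0.17562 + 0.0919699 + 0.0358965 + 0.012769 = 0.316255
Responsibility of Class 3: 0.0358965 / 0.316255 ≈ 0.1135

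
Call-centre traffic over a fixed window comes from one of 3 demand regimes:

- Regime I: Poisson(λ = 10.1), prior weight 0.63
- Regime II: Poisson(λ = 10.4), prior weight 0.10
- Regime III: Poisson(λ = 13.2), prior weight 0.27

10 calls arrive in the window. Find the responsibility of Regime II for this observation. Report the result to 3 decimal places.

0.110

Posterior ∝ prior × likelihood, so P(k | x) ∝ π_k f_k(x); normalise over all components.
Poisson probabilities:
  f_I = e^(−10.1)·10.1^10/10! = 0.125048
  f_II = e^(−10.4)·10.4^10/10! = 0.124139
  f_III = e^(−13.2)·13.2^10/10! = 0.081901
Weight by the priors:
  π_I·f_I = 0.63 × 0.125048 = 0.0787802
  π_II·f_II = 0.10 × 0.124139 = 0.0124139
  π_III·f_III = 0.27 × 0.081901 = 0.0221133
Sum: 0.0787802 + 0.0124139 + 0.0221133 = 0.113307
P(Regime II | x) = 0.0124139 / 0.113307 ≈ 0.110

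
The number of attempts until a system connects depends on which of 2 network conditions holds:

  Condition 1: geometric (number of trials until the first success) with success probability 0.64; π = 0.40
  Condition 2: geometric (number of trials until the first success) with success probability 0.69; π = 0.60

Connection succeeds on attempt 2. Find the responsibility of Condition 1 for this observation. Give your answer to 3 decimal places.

0.418

By Bayes' theorem, P(k | x) = π_k f_k(x) / Σ_j π_j f_j(x).
Evaluate each component's likelihood at the observed value:
  p_1 = 0.2304
  p_2 = 0.2139
Prior × likelihood for each component:
  π_1·p_1 = 0.40 × 0.2304 = 0.09216
  π_2·p_2 = 0.60 × 0.2139 = 0.12834
Denominator: 0.09216 + 0.12834 = 0.2205
So the posterior for Condition 1 is 0.09216 / 0.2205 ≈ 0.418.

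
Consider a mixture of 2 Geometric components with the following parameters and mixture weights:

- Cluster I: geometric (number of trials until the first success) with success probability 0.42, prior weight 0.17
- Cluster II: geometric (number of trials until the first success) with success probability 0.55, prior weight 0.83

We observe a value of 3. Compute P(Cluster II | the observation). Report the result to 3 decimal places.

0.794

The responsibility of component k is π_k f_k(x) divided by Σ_j π_j f_j(x).
Evaluate each component's likelihood at the observed value:
  L_I = 0.42·(1−0.42)^2 = 0.42·0.3364 = 0.141288
  L_II = 0.55·(1−0.55)^2 = 0.55·0.2025 = 0.111375
Unnormalised posteriors:
  π_I·L_I = 0.17 × 0.141288 = 0.024019
  π_II·L_II = 0.83 × 0.111375 = 0.0924412
Marginal: 0.024019 + 0.0924412 = 0.11646
P(Cluster II | data) = 0.0924412 / 0.11646 ≈ 0.794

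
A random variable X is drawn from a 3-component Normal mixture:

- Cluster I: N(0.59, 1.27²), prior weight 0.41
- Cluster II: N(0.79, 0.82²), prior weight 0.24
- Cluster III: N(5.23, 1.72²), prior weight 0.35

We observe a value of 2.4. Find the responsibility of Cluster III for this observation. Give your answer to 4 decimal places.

0.2478

The responsibility of component k is P(Z=k) f_k(x) divided by Σ_j P(Z=j) f_j(x).
Component likelihoods at x = 2.4:
  p_I = (1/(1.27·√(2π)))·exp(−(2.4−0.59)²/(2·1.27²)) = 0.314128·exp(-1.01559) = 0.113773
  p_II = (1/(0.82·√(2π)))·exp(−(2.4−0.79)²/(2·0.82²)) = 0.486515·exp(-1.92750) = 0.0707936
  p_III = (1/(1.72·√(2π)))·exp(−(2.4−5.23)²/(2·1.72²)) = 0.231943·exp(-1.35359) = 0.0599138
Multiply by the mixture weights:
  P(Z=I)·p_I = 0.41 × 0.113773 = 0.046647
  P(Z=II)·p_II = 0.24 × 0.0707936 = 0.0169905
  P(Z=III)·p_III = 0.35 × 0.0599138 = 0.0209698
Denominator: 0.046647 + 0.0169905 + 0.0209698 = 0.0846073
So the posterior for Cluster III is 0.0209698 / 0.0846073 ≈ 0.2478.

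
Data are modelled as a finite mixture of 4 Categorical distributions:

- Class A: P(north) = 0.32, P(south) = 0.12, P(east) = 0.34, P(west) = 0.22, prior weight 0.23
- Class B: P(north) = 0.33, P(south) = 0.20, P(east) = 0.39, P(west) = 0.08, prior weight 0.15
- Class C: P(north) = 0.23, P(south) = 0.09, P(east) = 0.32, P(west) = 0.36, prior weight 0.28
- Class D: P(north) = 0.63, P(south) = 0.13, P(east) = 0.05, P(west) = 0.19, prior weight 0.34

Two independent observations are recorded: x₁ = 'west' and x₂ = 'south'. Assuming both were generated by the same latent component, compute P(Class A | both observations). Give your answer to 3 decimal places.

Apply Bayes' rule: the posterior for each component is proportional to its prior times its likelihood at x.
Since both observations come from the same component, the likelihood for component k is f_k(x₁)·f_k(x₂).
  L_A = [0.22] × [0.12] = 0.0264
  L_B = [0.08] × [0.2] = 0.016
  L_C = [0.36] × [0.09] = 0.0324
  L_D = [0.19] × [0.13] = 0.0247
Unnormalised posteriors:
  π_A·L_A = 0.23 × 0.0264 = 0.006072
  π_B·L_B = 0.15 × 0.016 = 0.0024
  π_C·L_C = 0.28 × 0.0324 = 0.009072
  π_D·L_D = 0.34 × 0.0247 = 0.008398
Sum: 0.006072 + 0.0024 + 0.009072 + 0.008398 = 0.025942
P(Class A | x₁,x₂) ≈ 0.234

0.234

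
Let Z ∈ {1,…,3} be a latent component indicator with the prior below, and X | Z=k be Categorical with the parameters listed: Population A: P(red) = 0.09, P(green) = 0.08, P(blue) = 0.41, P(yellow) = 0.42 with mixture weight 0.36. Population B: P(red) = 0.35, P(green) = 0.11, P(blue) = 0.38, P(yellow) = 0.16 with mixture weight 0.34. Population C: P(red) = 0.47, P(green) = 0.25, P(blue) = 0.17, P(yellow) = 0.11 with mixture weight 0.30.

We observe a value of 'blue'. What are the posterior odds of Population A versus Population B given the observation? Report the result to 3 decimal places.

1.142

Since P(k|x) ∝ P(Z=k) f_k(x), the posterior odds are P(Z=i) f_i(x) / (P(Z=j) f_j(x)).
Evaluate each component's likelihood at the observed value:
  p_A = P(blue | comp) = 0.41
  p_B = P(blue | comp) = 0.38
  p_C = P(blue | comp) = 0.17
0.1476 / 0.1292 ≈ 1.142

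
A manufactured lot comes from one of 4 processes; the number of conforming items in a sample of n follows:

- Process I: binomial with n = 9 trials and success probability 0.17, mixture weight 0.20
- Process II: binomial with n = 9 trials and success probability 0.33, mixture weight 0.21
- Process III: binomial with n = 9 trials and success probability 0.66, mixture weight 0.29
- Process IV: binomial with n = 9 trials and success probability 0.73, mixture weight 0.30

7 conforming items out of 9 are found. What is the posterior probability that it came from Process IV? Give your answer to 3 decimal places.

Apply Bayes' rule: the posterior for each component is proportional to its prior times its likelihood at x.
Binomial probabilities:
  p_I = C(9,7)·0.17^7·0.83^2 = 36·4.10339e-06·0.6889 = 0.000101766
  p_II = C(9,7)·0.33^7·0.67^2 = 36·0.000426184·0.4489 = 0.00688731
  p_III = C(9,7)·0.66^7·0.34^2 = 36·0.0545516·0.1156 = 0.227022
  p_IV = C(9,7)·0.73^7·0.27^2 = 36·0.110474·0.0729 = 0.289928
Weight by the priors:
  P(Z=I)·p_I = 0.20 × 0.000101766 = 2.03531e-05
  P(Z=II)·p_II = 0.21 × 0.00688731 = 0.00144634
  P(Z=III)·p_III = 0.29 × 0.227022 = 0.0658364
  P(Z=IV)·p_IV = 0.30 × 0.289928 = 0.0869784
Sum: 2.03531e-05 + 0.00144634 + 0.0658364 + 0.0869784 = 0.154281
P(Process IV | the observation) = 0.0869784 / 0.154281 ≈ 0.564

0.564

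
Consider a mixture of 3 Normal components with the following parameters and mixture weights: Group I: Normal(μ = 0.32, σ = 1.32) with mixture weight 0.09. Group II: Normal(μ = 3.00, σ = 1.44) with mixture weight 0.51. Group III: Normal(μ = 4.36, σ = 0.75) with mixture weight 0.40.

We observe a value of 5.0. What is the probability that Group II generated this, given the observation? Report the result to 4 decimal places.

0.2670

Posterior ∝ prior × likelihood, so P(k | x) ∝ w_k f_k(x); normalise over all components.
Normal densities:
  L_I = (1/(1.32·√(2π)))·exp(−(5.0−0.32)²/(2·1.32²)) = 0.302229·exp(-6.28512) = 0.000563302
  L_II = (1/(1.44·√(2π)))·exp(−(5.0−3.00)²/(2·1.44²)) = 0.277043·exp(-0.96451) = 0.105601
  L_III = (1/(0.75·√(2π)))·exp(−(5.0−4.36)²/(2·0.75²)) = 0.531923·exp(-0.36409) = 0.369596
Weight by the priors:
  w_I·L_I = 0.09 × 0.000563302 = 5.06972e-05
  w_II·L_II = 0.51 × 0.105601 = 0.0538565
  w_III·L_III = 0.40 × 0.369596 = 0.147838
Evidence: 5.06972e-05 + 0.0538565 + 0.147838 = 0.201745
Responsibility of Group II: 0.0538565 / 0.201745 ≈ 0.2670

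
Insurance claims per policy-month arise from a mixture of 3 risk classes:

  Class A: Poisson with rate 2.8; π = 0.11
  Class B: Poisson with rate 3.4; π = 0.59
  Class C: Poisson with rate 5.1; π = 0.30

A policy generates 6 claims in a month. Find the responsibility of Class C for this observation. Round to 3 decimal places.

0.489

Apply Bayes' rule: the posterior for each component is proportional to its prior times its likelihood at x.
Evaluate each component's likelihood at the observed value:
  L_A = 0.0406997
  L_B = 0.0716044
  L_C = 0.149
Unnormalised posteriors:
  π_A·L_A = 0.11 × 0.0406997 = 0.00447697
  π_B·L_B = 0.59 × 0.0716044 = 0.0422466
  π_C·L_C = 0.30 × 0.149 = 0.0447
Marginal: 0.00447697 + 0.0422466 + 0.0447 = 0.0914236
So the posterior for Class C is 0.0447 / 0.0914236 ≈ 0.489.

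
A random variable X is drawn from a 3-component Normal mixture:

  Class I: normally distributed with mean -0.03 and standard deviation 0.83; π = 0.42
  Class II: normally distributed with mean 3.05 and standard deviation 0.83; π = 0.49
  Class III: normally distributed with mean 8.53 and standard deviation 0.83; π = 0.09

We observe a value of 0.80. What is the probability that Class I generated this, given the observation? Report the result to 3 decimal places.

Posterior ∝ prior × likelihood, so P(k | x) ∝ w_k f_k(x); normalise over all components.
Component likelihoods at x = 0.80:
  L_I = (1/(0.83·√(2π)))·exp(−(0.80−-0.03)²/(2·0.83²)) = 0.480653·exp(-0.50000) = 0.291531
  L_II = (1/(0.83·√(2π)))·exp(−(0.80−3.05)²/(2·0.83²)) = 0.480653·exp(-3.67434) = 0.0121924
  L_III = (1/(0.83·√(2π)))·exp(−(0.80−8.53)²/(2·0.83²)) = 0.480653·exp(-43.36834) = 7.03398e-20
Multiply by the mixture weights:
  w_I·L_I = 0.42 × 0.291531 = 0.122443
  w_II·L_II = 0.49 × 0.0121924 = 0.00597426
  w_III·L_III = 0.09 × 7.03398e-20 = 6.33058e-21
Denominator: 0.122443 + 0.00597426 + 6.33058e-21 = 0.128417
P(Class I | x) = 0.122443 / 0.128417 ≈ 0.953

0.953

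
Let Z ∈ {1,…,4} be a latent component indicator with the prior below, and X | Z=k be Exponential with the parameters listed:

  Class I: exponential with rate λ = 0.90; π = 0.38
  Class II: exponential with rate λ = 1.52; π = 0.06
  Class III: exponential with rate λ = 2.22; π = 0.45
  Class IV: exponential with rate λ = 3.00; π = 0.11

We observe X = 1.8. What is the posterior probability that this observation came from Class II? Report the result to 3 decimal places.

P(component k | x) = P(Z=k)·f_k(x) / marginal(x), where marginal(x) = Σ_j P(Z=j)·f_j(x).
Evaluate each component's likelihood at the observed value:
  f_I = 0.178109
  f_II = 0.0985403
  f_III = 0.0408237
  f_IV = 0.0135497
Unnormalised posteriors:
  P(Z=I)·f_I = 0.38 × 0.178109 = 0.0676814
  P(Z=II)·f_II = 0.06 × 0.0985403 = 0.00591242
  P(Z=III)·f_III = 0.45 × 0.0408237 = 0.0183707
  P(Z=IV)·f_IV = 0.11 × 0.0135497 = 0.00149047
Sum: 0.0676814 + 0.00591242 + 0.0183707 + 0.00149047 = 0.0934549
P(Class II | data) ≈ 0.063

0.063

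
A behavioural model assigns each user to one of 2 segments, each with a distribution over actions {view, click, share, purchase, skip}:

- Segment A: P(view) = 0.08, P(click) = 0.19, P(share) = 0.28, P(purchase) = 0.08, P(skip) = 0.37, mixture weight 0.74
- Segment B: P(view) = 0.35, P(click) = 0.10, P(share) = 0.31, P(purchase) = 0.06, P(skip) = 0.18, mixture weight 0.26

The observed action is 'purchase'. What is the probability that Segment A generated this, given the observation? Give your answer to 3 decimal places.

0.791

Apply Bayes' rule: the posterior for each component is proportional to its prior times its likelihood at x.
Component likelihoods at x = 'purchase':
  f_A = P(purchase | comp) = 0.08
  f_B = P(purchase | comp) = 0.06
Weight by the priors:
  w_A·f_A = 0.74 × 0.08 = 0.0592
  w_B·f_B = 0.26 × 0.06 = 0.0156
Sum: 0.0592 + 0.0156 = 0.0748
So the posterior for Segment A is 0.0592 / 0.0748 ≈ 0.791.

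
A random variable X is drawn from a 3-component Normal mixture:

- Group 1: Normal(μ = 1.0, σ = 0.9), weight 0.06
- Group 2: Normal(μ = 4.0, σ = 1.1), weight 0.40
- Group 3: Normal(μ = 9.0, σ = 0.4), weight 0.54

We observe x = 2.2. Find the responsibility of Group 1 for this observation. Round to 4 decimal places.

By Bayes' theorem, P(k | x) = π_k f_k(x) / Σ_j π_j f_j(x).
Component likelihoods at x = 2.2:
  L_1 = 0.182233
  L_2 = 0.0950748
  L_3 = 1.75105e-63
Prior × likelihood for each component:
  π_1·L_1 = 0.06 × 0.182233 = 0.010934
  π_2·L_2 = 0.40 × 0.0950748 = 0.0380299
  π_3·L_3 = 0.54 × 1.75105e-63 = 9.45565e-64
Evidence: 0.010934 + 0.0380299 + 9.45565e-64 = 0.0489639
Responsibility of Group 1: 0.010934 / 0.0489639 ≈ 0.2233

0.2233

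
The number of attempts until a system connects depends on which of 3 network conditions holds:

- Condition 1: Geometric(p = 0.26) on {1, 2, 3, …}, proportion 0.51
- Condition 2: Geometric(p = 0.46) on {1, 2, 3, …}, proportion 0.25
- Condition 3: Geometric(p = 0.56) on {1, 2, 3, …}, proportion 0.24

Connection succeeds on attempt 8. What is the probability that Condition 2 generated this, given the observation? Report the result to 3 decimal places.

Apply Bayes' rule: the posterior for each component is proportional to its prior times its likelihood at x.
Evaluate each component's likelihood at the observed value:
  L_1 = 0.26·(1−0.26)^7 = 0.26·0.121513 = 0.0315933
  L_2 = 0.46·(1−0.46)^7 = 0.46·0.0133893 = 0.00615906
  L_3 = 0.56·(1−0.56)^7 = 0.56·0.00319278 = 0.00178796
Prior × likelihood for each component:
  π_1·L_1 = 0.51 × 0.0315933 = 0.0161126
  π_2·L_2 = 0.25 × 0.00615906 = 0.00153976
  π_3·L_3 = 0.24 × 0.00178796 = 0.000429109
Marginal: 0.0161126 + 0.00153976 + 0.000429109 = 0.0180815
P(Condition 2 | data) = 0.00153976 / 0.0180815 ≈ 0.085

0.085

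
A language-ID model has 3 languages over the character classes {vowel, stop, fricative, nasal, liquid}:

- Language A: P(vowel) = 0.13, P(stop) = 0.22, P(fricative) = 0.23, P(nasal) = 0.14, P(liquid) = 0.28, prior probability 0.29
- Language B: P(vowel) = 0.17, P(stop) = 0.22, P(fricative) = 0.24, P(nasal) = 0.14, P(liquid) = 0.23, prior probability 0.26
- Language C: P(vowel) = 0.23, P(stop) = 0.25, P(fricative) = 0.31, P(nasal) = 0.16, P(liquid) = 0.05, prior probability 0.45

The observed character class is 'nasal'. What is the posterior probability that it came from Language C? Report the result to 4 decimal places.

Posterior ∝ prior × likelihood, so P(k | x) ∝ π_k f_k(x); normalise over all components.
Component likelihoods at x = 'nasal':
  L_A = P(nasal | comp) = 0.14
  L_B = P(nasal | comp) = 0.14
  L_C = P(nasal | comp) = 0.16
Weight by the priors:
  π_A·L_A = 0.29 × 0.14 = 0.0406
  π_B·L_B = 0.26 × 0.14 = 0.0364
  π_C·L_C = 0.45 × 0.16 = 0.072
Normaliser: 0.0406 + 0.0364 + 0.072 = 0.149
P(Language C | 'nasal') = 0.072 / 0.149 ≈ 0.4832

0.4832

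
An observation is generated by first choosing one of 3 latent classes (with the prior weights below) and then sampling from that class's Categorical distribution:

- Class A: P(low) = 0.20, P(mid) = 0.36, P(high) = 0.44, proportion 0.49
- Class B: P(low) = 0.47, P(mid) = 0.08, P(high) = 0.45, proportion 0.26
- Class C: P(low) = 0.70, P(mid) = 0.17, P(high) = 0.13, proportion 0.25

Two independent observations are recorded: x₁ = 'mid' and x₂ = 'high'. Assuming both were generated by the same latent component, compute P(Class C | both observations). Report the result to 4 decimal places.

0.0597

P(component k | x) = π_k·f_k(x) / marginal(x), where marginal(x) = Σ_j π_j·f_j(x).
Since both observations come from the same component, the likelihood for component k is f_k(x₁)·f_k(x₂).
  L_A = [P(mid | comp) = 0.36] × [0.44] = 0.1584
  L_B = [P(mid | comp) = 0.08] × [0.45] = 0.036
  L_C = [P(mid | comp) = 0.17] × [0.13] = 0.0221
Unnormalised posteriors:
  π_A·L_A = 0.49 × 0.1584 = 0.077616
  π_B·L_B = 0.26 × 0.036 = 0.00936
  π_C·L_C = 0.25 × 0.0221 = 0.005525
Denominator: 0.077616 + 0.00936 + 0.005525 = 0.092501
Responsibility of Class C: 0.005525 / 0.092501 ≈ 0.0597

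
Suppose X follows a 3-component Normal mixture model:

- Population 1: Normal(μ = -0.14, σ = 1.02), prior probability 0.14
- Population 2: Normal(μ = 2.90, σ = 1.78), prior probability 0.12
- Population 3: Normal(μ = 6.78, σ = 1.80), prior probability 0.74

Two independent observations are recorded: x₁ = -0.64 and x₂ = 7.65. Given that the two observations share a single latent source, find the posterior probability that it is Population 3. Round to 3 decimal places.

The responsibility of component k is P(Z=k) f_k(x) divided by Σ_j P(Z=j) f_j(x).
Since both observations come from the same component, the likelihood for component k is f_k(x₁)·f_k(x₂).
  L_1 = [0.346842] × [8.44537e-14] = 2.92921e-14
  L_2 = [0.0310194] × [0.00637034] = 0.000197604
  L_3 = [4.52602e-05] × [0.197201] = 8.92536e-06
Weight by the priors:
  P(Z=1)·L_1 = 0.14 × 2.92921e-14 = 4.10089e-15
  P(Z=2)·L_2 = 0.12 × 0.000197604 = 2.37125e-05
  P(Z=3)·L_3 = 0.74 × 8.92536e-06 = 6.60477e-06
Sum: 4.10089e-15 + 2.37125e-05 + 6.60477e-06 = 3.03172e-05
P(Population 3 | x₁, x₂) ≈ 0.218

0.218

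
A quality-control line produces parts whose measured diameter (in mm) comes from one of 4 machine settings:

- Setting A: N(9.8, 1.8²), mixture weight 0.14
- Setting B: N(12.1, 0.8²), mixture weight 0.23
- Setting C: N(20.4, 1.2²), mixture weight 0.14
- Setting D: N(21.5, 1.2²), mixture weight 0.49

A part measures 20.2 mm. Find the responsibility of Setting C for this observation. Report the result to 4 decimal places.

Apply Bayes' rule: the posterior for each component is proportional to its prior times its likelihood at x.
Component likelihoods at x = 20.2 mm:
  p_A = (1/(1.8·√(2π)))·exp(−(20.2−9.8)²/(2·1.8²)) = 0.221635·exp(-16.69136) = 1.24932e-08
  p_B = (1/(0.8·√(2π)))·exp(−(20.2−12.1)²/(2·0.8²)) = 0.498678·exp(-51.25781) = 2.73423e-23
  p_C = (1/(1.2·√(2π)))·exp(−(20.2−20.4)²/(2·1.2²)) = 0.332452·exp(-0.01389) = 0.327866
  p_D = (1/(1.2·√(2π)))·exp(−(20.2−21.5)²/(2·1.2²)) = 0.332452·exp(-0.58681) = 0.184877
Prior × likelihood for each component:
  π_A·p_A = 0.14 × 1.24932e-08 = 1.74904e-09
  π_B·p_B = 0.23 × 2.73423e-23 = 6.28873e-24
  π_C·p_C = 0.14 × 0.327866 = 0.0459013
  π_D·p_D = 0.49 × 0.184877 = 0.0905896
Sum: 1.74904e-09 + 6.28873e-24 + 0.0459013 + 0.0905896 = 0.136491
P(Setting C | data) = 0.0459013 / 0.136491 ≈ 0.3363

0.3363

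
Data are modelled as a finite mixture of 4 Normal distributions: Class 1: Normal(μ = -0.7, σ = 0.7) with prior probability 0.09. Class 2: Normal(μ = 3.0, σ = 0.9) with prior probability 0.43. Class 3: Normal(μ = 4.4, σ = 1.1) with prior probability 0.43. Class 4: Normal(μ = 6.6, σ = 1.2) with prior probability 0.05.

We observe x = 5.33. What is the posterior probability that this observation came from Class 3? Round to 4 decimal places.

By Bayes' theorem, P(k | x) = P(Z=k) f_k(x) / Σ_j P(Z=j) f_j(x).
Normal densities:
  p_1 = 4.38734e-17
  p_2 = 0.0155336
  p_3 = 0.253689
  p_4 = 0.189893
Prior × likelihood for each component:
  P(Z=1)·p_1 = 0.09 × 4.38734e-17 = 3.94861e-18
  P(Z=2)·p_2 = 0.43 × 0.0155336 = 0.00667944
  P(Z=3)·p_3 = 0.43 × 0.253689 = 0.109086
  P(Z=4)·p_4 = 0.05 × 0.189893 = 0.00949465
Marginal: 3.94861e-18 + 0.00667944 + 0.109086 + 0.00949465 = 0.12526
Responsibility of Class 3: 0.109086 / 0.12526 ≈ 0.8709

0.8709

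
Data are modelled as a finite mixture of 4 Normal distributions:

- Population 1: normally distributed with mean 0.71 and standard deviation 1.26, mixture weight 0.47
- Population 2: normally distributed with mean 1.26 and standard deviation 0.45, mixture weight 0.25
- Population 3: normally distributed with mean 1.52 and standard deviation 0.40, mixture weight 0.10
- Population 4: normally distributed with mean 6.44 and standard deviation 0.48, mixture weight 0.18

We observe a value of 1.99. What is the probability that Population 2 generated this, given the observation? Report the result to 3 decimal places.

0.300

Posterior ∝ prior × likelihood, so P(k | x) ∝ π_k f_k(x); normalise over all components.
Component likelihoods at x = 1.99:
  p_1 = (1/(1.26·√(2π)))·exp(−(1.99−0.71)²/(2·1.26²)) = 0.316621·exp(-0.51600) = 0.188992
  p_2 = (1/(0.45·√(2π)))·exp(−(1.99−1.26)²/(2·0.45²)) = 0.886538·exp(-1.31580) = 0.237822
  p_3 = (1/(0.40·√(2π)))·exp(−(1.99−1.52)²/(2·0.40²)) = 0.997356·exp(-0.69031) = 0.500093
  p_4 = (1/(0.48·√(2π)))·exp(−(1.99−6.44)²/(2·0.48²)) = 0.831130·exp(-42.97418) = 1.80394e-19
Prior × likelihood for each component:
  π_1·p_1 = 0.47 × 0.188992 = 0.0888264
  π_2·p_2 = 0.25 × 0.237822 = 0.0594555
  π_3·p_3 = 0.10 × 0.500093 = 0.0500093
  π_4·p_4 = 0.18 × 1.80394e-19 = 3.24709e-20
Marginal: 0.0888264 + 0.0594555 + 0.0500093 + 3.24709e-20 = 0.198291
P(Population 2 | the observation) ≈ 0.300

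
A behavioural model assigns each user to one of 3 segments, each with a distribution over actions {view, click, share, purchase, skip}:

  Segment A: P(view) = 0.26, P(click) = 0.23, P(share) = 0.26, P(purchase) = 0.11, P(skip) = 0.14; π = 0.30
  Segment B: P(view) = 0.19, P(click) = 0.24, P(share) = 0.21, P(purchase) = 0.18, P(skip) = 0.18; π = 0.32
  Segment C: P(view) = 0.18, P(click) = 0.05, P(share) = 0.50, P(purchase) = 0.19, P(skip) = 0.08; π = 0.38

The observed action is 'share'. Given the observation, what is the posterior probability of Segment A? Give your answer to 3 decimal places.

By Bayes' theorem, P(k | x) = π_k f_k(x) / Σ_j π_j f_j(x).
Evaluate each component's likelihood at the observed value:
  L_A = P(share | comp) = 0.26
  L_B = P(share | comp) = 0.21
  L_C = P(share | comp) = 0.50
Multiply by the mixture weights:
  π_A·L_A = 0.30 × 0.26 = 0.078
  π_B·L_B = 0.32 × 0.21 = 0.0672
  π_C·L_C = 0.38 × 0.5 = 0.19
Evidence: 0.078 + 0.0672 + 0.19 = 0.3352
P(Segment A | x) ≈ 0.233

0.233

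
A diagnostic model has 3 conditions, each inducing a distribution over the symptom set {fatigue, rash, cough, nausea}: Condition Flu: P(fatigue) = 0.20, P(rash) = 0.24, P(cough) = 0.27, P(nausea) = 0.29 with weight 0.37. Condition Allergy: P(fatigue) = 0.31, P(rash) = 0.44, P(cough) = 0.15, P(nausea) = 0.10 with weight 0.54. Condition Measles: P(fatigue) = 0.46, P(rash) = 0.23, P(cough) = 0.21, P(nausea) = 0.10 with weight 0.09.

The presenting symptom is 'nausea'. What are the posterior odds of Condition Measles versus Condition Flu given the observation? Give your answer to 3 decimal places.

Since P(k|x) ∝ w_k f_k(x), the posterior odds are w_i f_i(x) / (w_j f_j(x)).
Component likelihoods at x = 'nausea':
  L_Flu = P(nausea | comp) = 0.29
  L_Allergy = P(nausea | comp) = 0.10
  L_Measles = P(nausea | comp) = 0.10
0.009 / 0.1073 ≈ 0.084

0.084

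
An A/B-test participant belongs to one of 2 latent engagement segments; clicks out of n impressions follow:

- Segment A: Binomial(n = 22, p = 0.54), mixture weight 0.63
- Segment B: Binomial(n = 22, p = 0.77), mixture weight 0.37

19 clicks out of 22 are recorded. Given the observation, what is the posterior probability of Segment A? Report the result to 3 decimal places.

P(component k | x) = w_k·f_k(x) / marginal(x), where marginal(x) = Σ_j w_j·f_j(x).
Binomial probabilities:
  p_A = 0.00123389
  p_B = 0.130626
Prior × likelihood for each component:
  w_A·p_A = 0.63 × 0.00123389 = 0.000777349
  w_B·p_B = 0.37 × 0.130626 = 0.0483314
Sum: 0.000777349 + 0.0483314 = 0.0491088
P(Segment A | data) ≈ 0.016

0.016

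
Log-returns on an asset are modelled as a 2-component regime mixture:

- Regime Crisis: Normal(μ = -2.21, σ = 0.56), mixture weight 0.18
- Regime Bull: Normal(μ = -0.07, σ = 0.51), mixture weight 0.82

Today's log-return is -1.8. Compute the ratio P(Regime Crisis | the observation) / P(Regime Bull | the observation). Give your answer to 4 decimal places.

48.2055

The posterior odds equal the prior odds times the likelihood ratio: (π_i/π_j)·(f_i(x)/f_j(x)).
Normal densities:
  p_Crisis = (1/(0.56·√(2π)))·exp(−(-1.8−-2.21)²/(2·0.56²)) = 0.712397·exp(-0.26802) = 0.544909
  p_Bull = (1/(0.51·√(2π)))·exp(−(-1.8−-0.07)²/(2·0.51²)) = 0.782240·exp(-5.75336) = 0.00248134
Posterior odds = (π_Crisis·p_Crisis) / (π_Bull·p_Bull) = (0.18·0.544909) / (0.82·0.00248134) = 0.0980836 / 0.0020347 ≈ 48.2055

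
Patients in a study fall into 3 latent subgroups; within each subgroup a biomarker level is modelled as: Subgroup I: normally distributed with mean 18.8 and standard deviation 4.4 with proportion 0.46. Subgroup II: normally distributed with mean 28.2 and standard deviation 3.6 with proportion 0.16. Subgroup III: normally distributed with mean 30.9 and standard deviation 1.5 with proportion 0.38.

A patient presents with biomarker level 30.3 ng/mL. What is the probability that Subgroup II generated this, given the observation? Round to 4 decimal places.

By Bayes' theorem, P(k | x) = π_k f_k(x) / Σ_j π_j f_j(x).
Evaluate each component's likelihood at the observed value:
  L_I = 0.00297923
  L_II = 0.0934797
  L_III = 0.245513
Prior × likelihood for each component:
  π_I·L_I = 0.46 × 0.00297923 = 0.00137045
  π_II·L_II = 0.16 × 0.0934797 = 0.0149567
  π_III·L_III = 0.38 × 0.245513 = 0.0932951
Evidence: 0.00137045 + 0.0149567 + 0.0932951 = 0.109622
Responsibility of Subgroup II: 0.0149567 / 0.109622 ≈ 0.1364

0.1364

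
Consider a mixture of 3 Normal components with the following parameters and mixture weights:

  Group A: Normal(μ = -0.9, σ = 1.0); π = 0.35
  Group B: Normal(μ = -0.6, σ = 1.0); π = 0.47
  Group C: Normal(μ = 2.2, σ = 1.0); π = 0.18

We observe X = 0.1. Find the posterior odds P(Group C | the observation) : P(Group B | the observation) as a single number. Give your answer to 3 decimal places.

Since P(k|x) ∝ w_k f_k(x), the posterior odds are w_i f_i(x) / (w_j f_j(x)).
Component likelihoods at x = 0.1:
  p_A = 0.241971
  p_B = 0.312254
  p_C = 0.0439836
0.00791705 / 0.146759 ≈ 0.054

0.054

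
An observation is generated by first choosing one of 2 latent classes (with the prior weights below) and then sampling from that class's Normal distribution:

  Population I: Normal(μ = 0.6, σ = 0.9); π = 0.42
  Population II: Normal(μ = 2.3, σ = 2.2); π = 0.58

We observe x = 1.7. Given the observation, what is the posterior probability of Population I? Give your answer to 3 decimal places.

0.465

Apply Bayes' rule: the posterior for each component is proportional to its prior times its likelihood at x.
Normal densities:
  p_I = (1/(0.9·√(2π)))·exp(−(1.7−0.6)²/(2·0.9²)) = 0.443269·exp(-0.74691) = 0.210033
  p_II = (1/(2.2·√(2π)))·exp(−(1.7−2.3)²/(2·2.2²)) = 0.181337·exp(-0.03719) = 0.174717
Prior × likelihood for each component:
  w_I·p_I = 0.42 × 0.210033 = 0.0882138
  w_II·p_II = 0.58 × 0.174717 = 0.101336
Denominator: 0.0882138 + 0.101336 = 0.18955
P(Population I | x) = 0.0882138 / 0.18955 ≈ 0.465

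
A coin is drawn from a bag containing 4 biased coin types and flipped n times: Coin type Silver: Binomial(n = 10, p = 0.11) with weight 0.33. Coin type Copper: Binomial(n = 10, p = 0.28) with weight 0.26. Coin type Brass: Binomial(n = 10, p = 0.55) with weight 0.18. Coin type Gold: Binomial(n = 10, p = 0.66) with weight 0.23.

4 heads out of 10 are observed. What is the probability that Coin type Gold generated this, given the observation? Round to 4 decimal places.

Posterior ∝ prior × likelihood, so P(k | x) ∝ w_k f_k(x); normalise over all components.
Evaluate each component's likelihood at the observed value:
  f_Silver = 0.0152802
  f_Copper = 0.179823
  f_Brass = 0.159568
  f_Gold = 0.0615557
Multiply by the mixture weights:
  w_Silver·f_Silver = 0.33 × 0.0152802 = 0.00504248
  w_Copper·f_Copper = 0.26 × 0.179823 = 0.0467541
  w_Brass·f_Brass = 0.18 × 0.159568 = 0.0287222
  w_Gold·f_Gold = 0.23 × 0.0615557 = 0.0141578
Sum: 0.00504248 + 0.0467541 + 0.0287222 + 0.0141578 = 0.0946766
So the posterior for Coin type Gold is 0.0141578 / 0.0946766 ≈ 0.1495.

0.1495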